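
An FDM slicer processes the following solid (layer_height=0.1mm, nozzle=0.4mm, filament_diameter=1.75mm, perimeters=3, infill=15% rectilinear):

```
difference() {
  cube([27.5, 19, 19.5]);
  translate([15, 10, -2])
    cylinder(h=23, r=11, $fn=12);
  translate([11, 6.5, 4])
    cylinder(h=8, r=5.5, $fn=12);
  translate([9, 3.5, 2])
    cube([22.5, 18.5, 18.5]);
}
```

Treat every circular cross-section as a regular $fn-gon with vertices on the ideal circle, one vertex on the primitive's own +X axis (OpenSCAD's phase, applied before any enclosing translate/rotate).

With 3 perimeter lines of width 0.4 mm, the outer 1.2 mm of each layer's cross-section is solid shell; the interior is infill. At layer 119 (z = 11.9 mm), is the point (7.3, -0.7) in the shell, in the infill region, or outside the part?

outside

At z = 11.9 mm: the 27.5×19 cube contributes its full rectangle; the r=11 cylinder at (15, 10) contributes a regular 12-gon of circumradius 11; the r=5.5 cylinder at (11, 6.5) contributes a regular 12-gon of circumradius 5.5; the cube at (9, 3.5) (footprint 22.5×18.5) is included at this height; Subtracting the remaining from the first: starting from the 27.5×19 cube, the r=11 cylinder at (15, 10) partially overlaps it — only the 345.10 mm² overlap (of its 363.00 mm²) is removed, clipping the outline; the r=5.5 cylinder at (11, 6.5) misses the remaining region (no effect); the 22.5×18.5 cube at (9, 3.5) partially overlaps it — only the 44.61 mm² overlap (of its 416.25 mm²) is removed, clipping the outline — 2 connected regions. Overall, the cross-section has 2 separate islands. The nearest boundary edge runs (11.27, 0.00)→(0.00, 0.00); distance from the point to it = 0.70 mm. The point is not inside any of the regions above, so it lies outside the cross-section (0.70 mm from the nearest boundary).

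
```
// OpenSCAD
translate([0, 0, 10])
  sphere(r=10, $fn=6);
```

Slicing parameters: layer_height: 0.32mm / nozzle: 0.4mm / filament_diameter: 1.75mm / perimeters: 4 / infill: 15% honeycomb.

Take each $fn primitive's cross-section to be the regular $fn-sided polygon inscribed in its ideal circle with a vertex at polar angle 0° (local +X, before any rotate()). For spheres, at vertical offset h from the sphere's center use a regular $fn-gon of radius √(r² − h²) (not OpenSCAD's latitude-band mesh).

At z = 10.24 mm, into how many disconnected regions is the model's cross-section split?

1

At z = 10.24 mm: the sphere: section is a regular 6-gon, circumradius = √(r²−h²) = √(10²−0.24²) = 9.997. The result has 1 disconnected region.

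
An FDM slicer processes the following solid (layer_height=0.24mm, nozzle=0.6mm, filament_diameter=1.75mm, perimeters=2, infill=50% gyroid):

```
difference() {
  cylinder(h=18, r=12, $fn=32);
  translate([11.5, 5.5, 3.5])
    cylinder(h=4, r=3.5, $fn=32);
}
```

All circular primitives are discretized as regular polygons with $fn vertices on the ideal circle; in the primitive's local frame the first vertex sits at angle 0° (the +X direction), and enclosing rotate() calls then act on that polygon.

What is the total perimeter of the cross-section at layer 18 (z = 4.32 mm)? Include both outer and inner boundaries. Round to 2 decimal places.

77.10 mm

At z = 4.32 mm: the r=12 cylinder gives a regular 32-gon of circumradius 12 (constant along its height) (perimeter = 2·32·12.000·sin(180°/32) = 75.28 mm); the r=3.5 cylinder at (11.5, 5.5) gives a regular 32-gon of circumradius 3.5 (constant along its height) (perimeter = 2·32·3.500·sin(180°/32) = 21.96 mm); Subtracting the remaining from the first: starting from the r=12 cylinder, the r=3.5 cylinder at (11.5, 5.5) partially overlaps it — only the 12.64 mm² overlap (of its 38.24 mm²) is removed, clipping the outline — boundary = 77.10 mm. Overall, the cross-section is a single solid region. Total boundary length (outer) = 77.10 mm.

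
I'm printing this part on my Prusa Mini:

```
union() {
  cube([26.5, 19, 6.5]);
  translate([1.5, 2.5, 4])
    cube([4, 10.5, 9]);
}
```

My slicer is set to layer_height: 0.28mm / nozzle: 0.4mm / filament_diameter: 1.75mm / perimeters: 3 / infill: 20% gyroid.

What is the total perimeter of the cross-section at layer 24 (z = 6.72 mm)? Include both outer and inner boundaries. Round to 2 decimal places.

At z = 6.72 mm: the cube is not intersected at this z (z outside [0, 6.5]); the cube at (1.5, 2.5) (footprint 4×10.5) is included at this height (perimeter 29.00 mm); Taking the union: only the 4×10.5 cube at (1.5, 2.5) is present, so the union is just that shape — boundary = 29.00 mm. Overall, the cross-section is a single solid region. Total boundary length (outer) = 29.00 mm.

29.00 mm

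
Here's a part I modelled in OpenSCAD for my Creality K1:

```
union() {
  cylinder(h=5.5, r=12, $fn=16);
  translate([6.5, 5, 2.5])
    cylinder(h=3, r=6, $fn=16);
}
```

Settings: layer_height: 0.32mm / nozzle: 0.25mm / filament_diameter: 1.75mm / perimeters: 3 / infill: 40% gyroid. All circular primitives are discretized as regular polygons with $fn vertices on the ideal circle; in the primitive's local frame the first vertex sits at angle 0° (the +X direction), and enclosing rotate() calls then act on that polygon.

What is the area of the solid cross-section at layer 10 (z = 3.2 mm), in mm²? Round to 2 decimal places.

At z = 3.2 mm: the cylinder: section is a regular 16-gon, circumradius r=12 (area = (16/2)·12.000²·sin(360°/16) = 440.85 mm²); the r=6 cylinder at (6.5, 5) gives a regular 16-gon of circumradius 6 (constant along its height) (area = (16/2)·6.000²·sin(360°/16) = 110.21 mm²); Taking the union: the regions partially overlap — summed areas 551.06 mm² minus the doubly-counted overlap 91.52 mm² gives 459.54 mm² — area = 459.54 mm². Overall, the cross-section is a single solid region. Net area = 459.54 mm².

459.54 mm²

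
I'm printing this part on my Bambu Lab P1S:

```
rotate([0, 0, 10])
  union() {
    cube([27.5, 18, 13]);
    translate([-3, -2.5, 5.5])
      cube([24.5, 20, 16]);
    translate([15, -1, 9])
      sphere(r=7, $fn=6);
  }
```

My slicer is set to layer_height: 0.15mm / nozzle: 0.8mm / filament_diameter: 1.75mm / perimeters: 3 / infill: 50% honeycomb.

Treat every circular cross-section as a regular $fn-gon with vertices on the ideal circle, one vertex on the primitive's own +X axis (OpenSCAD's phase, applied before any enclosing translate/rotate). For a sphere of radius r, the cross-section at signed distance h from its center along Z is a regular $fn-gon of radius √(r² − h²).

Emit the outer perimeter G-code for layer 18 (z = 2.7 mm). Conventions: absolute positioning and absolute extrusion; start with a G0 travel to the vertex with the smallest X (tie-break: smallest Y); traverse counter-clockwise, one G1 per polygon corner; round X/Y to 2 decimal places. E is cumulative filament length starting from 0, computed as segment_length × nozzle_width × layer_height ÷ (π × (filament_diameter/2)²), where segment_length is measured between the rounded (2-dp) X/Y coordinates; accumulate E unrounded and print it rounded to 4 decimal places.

G0 X-3.13 Y17.73 Z2.70
G1 X0.00 Y0.00 E0.8982
G1 X12.34 Y2.18 E1.5234
G1 X11.94 Y1.09 E1.5813
G1 X13.90 Y-1.25 E1.7336
G1 X16.91 Y-0.72 E1.8861
G1 X17.95 Y2.15 E2.0384
G1 X17.21 Y3.03 E2.0958
G1 X27.08 Y4.78 E2.5959
G1 X23.96 Y22.50 E3.4935
G1 X-3.13 Y17.73 E4.8658

At z = 2.7 mm: the cube (footprint 27.5×18) is included at this height; the cube at (-3, -2.5) is not intersected at this z (z outside [5.5, 21.5]); the sphere at (15, -1): section is a regular 6-gon, circumradius = √(r²−h²) = √(7²−6.3²) = 3.051; Combining (union): the regions partially overlap (shared area 6.57 mm²), so overlapping operands fuse into one piece — 1 connected region; (rotated 10° about Z; rotation is an isometry so areas/perimeters/island counts are preserved). The outline is a single polygon with 10 vertices. Extrusion per mm of travel: 0.8 × 0.15 / (π × 0.875²) = 0.049890. Accumulating E over each segment gives final E = 4.8658.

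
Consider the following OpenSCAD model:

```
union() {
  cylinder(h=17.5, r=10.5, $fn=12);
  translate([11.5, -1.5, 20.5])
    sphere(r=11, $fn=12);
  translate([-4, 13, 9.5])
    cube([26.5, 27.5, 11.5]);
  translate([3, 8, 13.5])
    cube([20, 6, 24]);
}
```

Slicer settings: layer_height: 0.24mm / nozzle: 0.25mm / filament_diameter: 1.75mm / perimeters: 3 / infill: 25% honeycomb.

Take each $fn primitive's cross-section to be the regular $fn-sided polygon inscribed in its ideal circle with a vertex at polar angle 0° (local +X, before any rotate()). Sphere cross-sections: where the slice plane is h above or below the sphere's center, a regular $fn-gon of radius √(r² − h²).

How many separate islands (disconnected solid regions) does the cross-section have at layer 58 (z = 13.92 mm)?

1

At z = 13.92 mm: the cylinder: section is a regular 12-gon, circumradius r=10.5; the r=11 sphere at (11.5, -1.5) slices to a regular 12-gon of circumradius 8.815 (√(r²−h²) with h=6.58 from center); the cube at (-4, 13) (footprint 26.5×27.5) is included at this height; the cube at (3, 8) is present — its section is the full 20×6 rectangle; Merging all regions: the regions partially overlap (shared area 98.31 mm²), so overlapping operands fuse into one piece — 1 connected region. Overall, the cross-section is a single solid region. Island count = 1.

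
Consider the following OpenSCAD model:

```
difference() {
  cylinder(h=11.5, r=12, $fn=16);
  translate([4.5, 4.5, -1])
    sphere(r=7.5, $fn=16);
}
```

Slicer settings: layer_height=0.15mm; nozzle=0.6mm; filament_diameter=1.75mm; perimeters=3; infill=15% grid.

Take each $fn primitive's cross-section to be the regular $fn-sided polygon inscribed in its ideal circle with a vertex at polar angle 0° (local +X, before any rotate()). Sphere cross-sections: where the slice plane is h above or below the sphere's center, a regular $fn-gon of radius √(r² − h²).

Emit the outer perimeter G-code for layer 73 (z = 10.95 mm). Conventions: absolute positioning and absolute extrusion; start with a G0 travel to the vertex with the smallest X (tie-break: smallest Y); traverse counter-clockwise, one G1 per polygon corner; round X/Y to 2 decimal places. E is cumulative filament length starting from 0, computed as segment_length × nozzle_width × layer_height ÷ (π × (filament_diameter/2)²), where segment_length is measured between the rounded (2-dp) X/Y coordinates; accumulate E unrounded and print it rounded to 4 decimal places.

G0 X-12.00 Y0.00 Z10.95
G1 X-11.09 Y-4.59 E0.1751
G1 X-8.49 Y-8.49 E0.3505
G1 X-4.59 Y-11.09 E0.5259
G1 X0.00 Y-12.00 E0.7009
G1 X4.59 Y-11.09 E0.8760
G1 X8.49 Y-8.49 E1.0514
G1 X11.09 Y-4.59 E1.2268
G1 X12.00 Y0.00 E1.4019
G1 X11.09 Y4.59 E1.5770
G1 X8.49 Y8.49 E1.7524
G1 X4.59 Y11.09 E1.9278
G1 X0.00 Y12.00 E2.1028
G1 X-4.59 Y11.09 E2.2779
G1 X-8.49 Y8.49 E2.4533
G1 X-11.09 Y4.59 E2.6287
G1 X-12.00 Y0.00 E2.8038

At z = 10.95 mm: the r=12 cylinder contributes a regular 16-gon of circumradius 12; the sphere at (4.5, 4.5) is not intersected at this z (|z−center|=11.950 > r=7.5); Taking the first minus the rest: none of the subtracted shapes is present at this height, so the r=12 cylinder is unchanged — 1 connected region. The outline is a single polygon with 16 vertices. Extrusion per mm of travel: 0.6 × 0.15 / (π × 0.875²) = 0.037418. Accumulating E over each segment gives final E = 2.8038.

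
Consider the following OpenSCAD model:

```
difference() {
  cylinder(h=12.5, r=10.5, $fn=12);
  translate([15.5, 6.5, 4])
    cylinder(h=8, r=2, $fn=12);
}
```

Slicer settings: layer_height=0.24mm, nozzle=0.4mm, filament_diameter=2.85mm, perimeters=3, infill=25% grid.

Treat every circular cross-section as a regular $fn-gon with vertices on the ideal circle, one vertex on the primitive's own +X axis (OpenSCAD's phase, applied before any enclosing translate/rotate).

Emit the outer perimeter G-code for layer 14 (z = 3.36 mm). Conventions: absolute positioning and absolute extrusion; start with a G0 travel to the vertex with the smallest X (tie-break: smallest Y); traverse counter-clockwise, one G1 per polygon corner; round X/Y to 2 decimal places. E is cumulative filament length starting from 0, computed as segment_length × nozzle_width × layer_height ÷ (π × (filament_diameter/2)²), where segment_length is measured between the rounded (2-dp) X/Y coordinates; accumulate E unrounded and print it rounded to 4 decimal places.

At z = 3.36 mm: the cylinder: section is a regular 12-gon, circumradius r=10.5; the cylinder at (15.5, 6.5) is not intersected at this z (z outside [4, 12]); After the difference (first − rest): none of the subtracted shapes is present at this height, so the r=10.5 cylinder is unchanged — 1 connected region. The outline is a single polygon with 12 vertices. Extrusion per mm of travel: 0.4 × 0.24 / (π × 1.425²) = 0.015048. Accumulating E over each segment gives final E = 0.9813.

G0 X-10.50 Y0.00 Z3.36
G1 X-9.09 Y-5.25 E0.0818
G1 X-5.25 Y-9.09 E0.1635
G1 X0.00 Y-10.50 E0.2453
G1 X5.25 Y-9.09 E0.3271
G1 X9.09 Y-5.25 E0.4089
G1 X10.50 Y0.00 E0.4907
G1 X9.09 Y5.25 E0.5725
G1 X5.25 Y9.09 E0.6542
G1 X0.00 Y10.50 E0.7360
G1 X-5.25 Y9.09 E0.8178
G1 X-9.09 Y5.25 E0.8995
G1 X-10.50 Y0.00 E0.9813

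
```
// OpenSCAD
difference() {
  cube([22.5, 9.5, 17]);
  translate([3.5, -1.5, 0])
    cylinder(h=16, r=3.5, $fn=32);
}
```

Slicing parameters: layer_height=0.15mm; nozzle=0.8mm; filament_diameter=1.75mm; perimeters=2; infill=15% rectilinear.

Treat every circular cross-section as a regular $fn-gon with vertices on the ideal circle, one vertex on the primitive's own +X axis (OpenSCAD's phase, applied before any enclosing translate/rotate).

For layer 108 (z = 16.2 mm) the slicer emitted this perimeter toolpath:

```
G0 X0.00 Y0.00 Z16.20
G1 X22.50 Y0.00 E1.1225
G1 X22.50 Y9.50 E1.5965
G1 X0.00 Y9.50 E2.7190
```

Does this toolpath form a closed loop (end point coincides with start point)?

no

Start point (G0): (0.00, 0.00). End point (last G1): the path does not return to the start — open.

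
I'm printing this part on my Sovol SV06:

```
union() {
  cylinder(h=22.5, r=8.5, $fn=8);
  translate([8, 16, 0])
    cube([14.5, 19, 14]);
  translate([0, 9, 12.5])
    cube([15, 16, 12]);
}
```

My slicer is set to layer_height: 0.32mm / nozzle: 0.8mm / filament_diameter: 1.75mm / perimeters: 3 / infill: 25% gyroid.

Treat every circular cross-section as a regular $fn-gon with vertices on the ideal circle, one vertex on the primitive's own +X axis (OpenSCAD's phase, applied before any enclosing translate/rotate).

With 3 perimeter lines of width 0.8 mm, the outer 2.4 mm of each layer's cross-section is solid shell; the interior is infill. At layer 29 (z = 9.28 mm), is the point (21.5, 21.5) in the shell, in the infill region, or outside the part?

shell

At z = 9.28 mm: the r=8.5 cylinder gives a regular 8-gon of circumradius 8.5 (constant along its height); the 14.5×19 cube at (8, 16) contributes its full rectangle; the cube at (0, 9) is not intersected at this z (z outside [12.5, 24.5]); Taking the union: the 2 present regions are separate (no shared area or edge), so areas and boundary lengths simply add and each stays a separate island — 2 connected regions. Overall, the cross-section has 2 separate islands. The nearest boundary edge runs (22.50, 35.00)→(22.50, 16.00); distance from the point to it = 1.00 mm. (Shell/infill is judged within the island containing the point — the largest one.) The point is inside the cross-section, 1.00 mm from the nearest boundary — within the 2.4 mm shell band (3 × 0.8).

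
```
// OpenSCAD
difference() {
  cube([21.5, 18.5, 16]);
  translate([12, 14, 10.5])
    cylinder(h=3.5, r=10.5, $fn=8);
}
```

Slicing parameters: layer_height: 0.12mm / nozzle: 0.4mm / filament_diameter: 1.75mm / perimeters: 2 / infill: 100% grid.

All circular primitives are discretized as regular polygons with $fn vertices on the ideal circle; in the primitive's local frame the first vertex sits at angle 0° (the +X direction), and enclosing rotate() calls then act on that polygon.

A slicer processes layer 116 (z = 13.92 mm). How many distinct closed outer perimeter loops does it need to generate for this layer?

At z = 13.92 mm: the 21.5×18.5 cube contributes its full rectangle; the r=10.5 cylinder at (12, 14) gives a regular 8-gon of circumradius 10.5 (constant along its height); Subtracting the remaining from the first: starting from the 21.5×18.5 cube, the r=10.5 cylinder at (12, 14) partially overlaps it — only the 239.62 mm² overlap (of its 311.83 mm²) is removed, clipping the outline — 2 connected regions. The result has 2 disconnected regions.

2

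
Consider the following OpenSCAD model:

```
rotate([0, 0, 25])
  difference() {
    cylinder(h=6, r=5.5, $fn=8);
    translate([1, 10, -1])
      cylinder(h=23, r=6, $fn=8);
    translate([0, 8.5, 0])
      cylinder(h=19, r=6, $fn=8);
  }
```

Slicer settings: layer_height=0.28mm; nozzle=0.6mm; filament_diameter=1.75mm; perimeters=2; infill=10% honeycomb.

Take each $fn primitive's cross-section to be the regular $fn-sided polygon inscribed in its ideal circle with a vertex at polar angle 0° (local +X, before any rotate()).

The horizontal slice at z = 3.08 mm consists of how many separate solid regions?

At z = 3.08 mm: the r=5.5 cylinder gives a regular 8-gon of circumradius 5.5 (constant along its height); the r=6 cylinder at (1, 10) gives a regular 8-gon of circumradius 6 (constant along its height); the cylinder at (0, 8.5): section is a regular 8-gon, circumradius r=6; After the difference (first − rest): starting from the r=5.5 cylinder, the r=6 cylinder at (1, 10) partially overlaps it — only the 2.51 mm² overlap (of its 101.82 mm²) is removed, clipping the outline; the r=6 cylinder at (0, 8.5) partially overlaps it — only the 8.36 mm² overlap (of its 101.82 mm²) is removed, clipping the outline — 1 connected region; (rotated 25° about Z; rotation is an isometry so areas/perimeters/island counts are preserved). The result has 1 disconnected region.

1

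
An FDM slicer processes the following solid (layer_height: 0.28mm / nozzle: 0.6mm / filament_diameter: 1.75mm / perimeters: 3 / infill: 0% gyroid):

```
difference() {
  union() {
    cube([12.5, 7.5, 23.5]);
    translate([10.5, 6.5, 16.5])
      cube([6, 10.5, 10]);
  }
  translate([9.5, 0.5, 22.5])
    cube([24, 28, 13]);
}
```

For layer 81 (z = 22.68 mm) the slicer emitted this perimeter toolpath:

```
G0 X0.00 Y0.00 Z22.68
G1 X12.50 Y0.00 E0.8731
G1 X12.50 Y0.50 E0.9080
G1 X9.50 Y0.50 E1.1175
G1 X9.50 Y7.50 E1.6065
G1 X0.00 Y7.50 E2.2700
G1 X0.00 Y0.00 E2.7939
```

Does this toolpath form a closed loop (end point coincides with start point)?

yes

Start point (G0): (0.00, 0.00). End point (last G1): the path returns to the start — closed.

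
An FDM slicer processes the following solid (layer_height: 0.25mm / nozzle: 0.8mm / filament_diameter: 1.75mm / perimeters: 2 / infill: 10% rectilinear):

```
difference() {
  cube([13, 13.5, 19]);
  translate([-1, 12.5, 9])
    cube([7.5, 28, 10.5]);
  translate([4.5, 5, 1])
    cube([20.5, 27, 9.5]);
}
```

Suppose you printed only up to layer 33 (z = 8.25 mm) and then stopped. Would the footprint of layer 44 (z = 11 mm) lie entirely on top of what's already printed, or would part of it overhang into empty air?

part overhangs

Compare the two slices. At z = 8.25: the 13×13.5 cube contributes its full rectangle (area 175.50 mm²); the cube at (-1, 12.5) does not reach this height (z outside [9, 19.5]); the cube at (4.5, 5) (footprint 20.5×27) is included at this height (area 553.50 mm²); Taking the first minus the rest: starting from the 13×13.5 cube (175.50 mm²), the 20.5×27 cube at (4.5, 5) partially overlaps it — only the 72.25 mm² overlap (of its 553.50 mm²) is removed, clipping the outline — area = 103.25 mm². At z = 11: the cube is present — its section is the full 13×13.5 rectangle (area 175.50 mm²); the cube at (-1, 12.5) is present — its section is the full 7.5×28 rectangle (area 210.00 mm²); the cube at (4.5, 5) is absent (z outside [1, 10.5]); Subtracting the remaining from the first: starting from the 13×13.5 cube (175.50 mm²), the 7.5×28 cube at (-1, 12.5) partially overlaps it — only the 6.50 mm² overlap (of its 210.00 mm²) is removed, clipping the outline — area = 169.00 mm². Checking containment: at z = 11 the cross-section extends beyond the z = 8.25 cross-section by about 70.25 mm².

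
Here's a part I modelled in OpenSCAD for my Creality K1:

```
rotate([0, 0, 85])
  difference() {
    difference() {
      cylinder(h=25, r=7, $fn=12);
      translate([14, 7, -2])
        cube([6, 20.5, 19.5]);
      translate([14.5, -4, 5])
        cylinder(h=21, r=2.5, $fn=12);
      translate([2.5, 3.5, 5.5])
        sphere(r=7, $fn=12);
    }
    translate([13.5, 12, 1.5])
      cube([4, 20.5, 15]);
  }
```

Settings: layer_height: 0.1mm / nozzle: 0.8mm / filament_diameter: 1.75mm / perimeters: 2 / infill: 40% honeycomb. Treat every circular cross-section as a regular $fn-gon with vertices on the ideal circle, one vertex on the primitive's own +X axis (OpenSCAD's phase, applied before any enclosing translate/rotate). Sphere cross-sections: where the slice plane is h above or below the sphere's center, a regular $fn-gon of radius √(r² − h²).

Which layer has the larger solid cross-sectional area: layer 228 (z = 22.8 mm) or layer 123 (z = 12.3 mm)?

Layer 228 (z = 22.8): the r=7 cylinder contributes a regular 12-gon of circumradius 7 (area = (12/2)·7.000²·sin(360°/12) = 147.00 mm²); the cube at (14, 7) is not intersected at this z (z outside [-2, 17.5]); the cylinder at (14.5, -4): section is a regular 12-gon, circumradius r=2.5 (area = (12/2)·2.500²·sin(360°/12) = 18.75 mm²); the sphere at (2.5, 3.5) does not reach this height (|z−center|=17.300 > r=7); Subtracting the remaining from the first: starting from the r=7 cylinder (147.00 mm²), the r=2.5 cylinder at (14.5, -4) misses the remaining region (no effect) — area = 147.00 mm²; the cube at (13.5, 12) does not reach this height (z outside [1.5, 16.5]); Taking the first minus the rest: none of the subtracted shapes is present at this height, so that combined region is unchanged — area = 147.00 mm²; (whole slice rotated 85° about Z — lengths, areas and connectivity unchanged). So its area = 147.00 mm². Layer 123 (z = 12.3): the r=7 cylinder contributes a regular 12-gon of circumradius 7 (area = (12/2)·7.000²·sin(360°/12) = 147.00 mm²); the cube at (14, 7) is present — its section is the full 6×20.5 rectangle (area 123.00 mm²); the cylinder at (14.5, -4): section is a regular 12-gon, circumradius r=2.5 (area = (12/2)·2.500²·sin(360°/12) = 18.75 mm²); the r=7 sphere at (2.5, 3.5) slices to a regular 12-gon of circumradius 1.661 (√(r²−h²) with h=6.8 from center) (area = (12/2)·1.661²·sin(360°/12) = 8.28 mm²); Taking the first minus the rest: starting from the r=7 cylinder (147.00 mm²), the 6×20.5 cube at (14, 7) misses the remaining region (no effect); the r=2.5 cylinder at (14.5, -4) misses the remaining region (no effect); the r=7 sphere at (2.5, 3.5) lies wholly inside it (removes its full 8.28 mm² and its 10.32 mm outline becomes a hole wall) — area = 138.72 mm²; the cube at (13.5, 12) (footprint 4×20.5) is included at this height (area 82.00 mm²); Subtracting the remaining from the first: starting from that combined region (138.72 mm²), the 4×20.5 cube at (13.5, 12) misses the remaining region (no effect) — area = 138.72 mm²; (rotated 85° about Z; rotation is an isometry so areas/perimeters/island counts are preserved). So its area = 138.72 mm². Layer 228 is larger (147.00 vs 138.72 mm²).

layer 228 (z = 22.8 mm)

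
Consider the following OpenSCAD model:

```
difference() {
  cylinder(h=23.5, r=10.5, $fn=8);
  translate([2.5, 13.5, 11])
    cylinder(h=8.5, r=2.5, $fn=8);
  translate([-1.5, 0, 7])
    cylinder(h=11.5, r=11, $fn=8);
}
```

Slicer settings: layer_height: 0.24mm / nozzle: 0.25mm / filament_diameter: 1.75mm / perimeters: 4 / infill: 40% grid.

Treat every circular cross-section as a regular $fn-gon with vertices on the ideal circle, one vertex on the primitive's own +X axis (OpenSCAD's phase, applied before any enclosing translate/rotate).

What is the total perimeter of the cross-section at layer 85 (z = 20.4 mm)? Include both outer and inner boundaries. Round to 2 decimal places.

At z = 20.4 mm: the r=10.5 cylinder gives a regular 8-gon of circumradius 10.5 (constant along its height) (perimeter = 2·8·10.500·sin(180°/8) = 64.29 mm); the cylinder at (2.5, 13.5) is absent (z outside [11, 19.5]); the cylinder at (-1.5, 0) is not intersected at this z (z outside [7, 18.5]); Taking the first minus the rest: none of the subtracted shapes is present at this height, so the r=10.5 cylinder is unchanged — boundary = 64.29 mm. Overall, the cross-section is a single solid region. Total boundary length (outer) = 64.29 mm.

64.29 mm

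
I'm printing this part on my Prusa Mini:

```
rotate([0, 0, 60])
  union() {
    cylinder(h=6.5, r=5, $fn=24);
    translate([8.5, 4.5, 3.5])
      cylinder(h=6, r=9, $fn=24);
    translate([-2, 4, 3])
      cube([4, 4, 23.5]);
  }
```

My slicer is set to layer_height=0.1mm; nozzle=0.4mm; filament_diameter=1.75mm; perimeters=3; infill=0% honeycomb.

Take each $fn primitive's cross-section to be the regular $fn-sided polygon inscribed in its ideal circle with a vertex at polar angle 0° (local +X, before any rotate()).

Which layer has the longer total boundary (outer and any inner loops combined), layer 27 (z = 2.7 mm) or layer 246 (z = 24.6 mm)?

Layer 27 (z = 2.7): the r=5 cylinder gives a regular 24-gon of circumradius 5 (constant along its height) (perimeter = 2·24·5.000·sin(180°/24) = 31.33 mm); the cylinder at (8.5, 4.5) is not intersected at this z (z outside [3.5, 9.5]); the cube at (-2, 4) is absent (z outside [3, 26.5]); Merging all regions: only the r=5 cylinder is present, so the union is just that shape — boundary = 31.33 mm; (rotated 60° about Z; rotation is an isometry so areas/perimeters/island counts are preserved). So its perimeter = 31.33 mm. Layer 246 (z = 24.6): the cylinder does not reach this height (z outside [0, 6.5]); the cylinder at (8.5, 4.5) does not reach this height (z outside [3.5, 9.5]); the 4×4 cube at (-2, 4) contributes its full rectangle (perimeter 16.00 mm); Merging all regions: only the 4×4 cube at (-2, 4) is present, so the union is just that shape — boundary = 16.00 mm; (rotated 60° about Z; rotation is an isometry so areas/perimeters/island counts are preserved). So its perimeter = 16.00 mm. Layer 27 is larger (31.33 vs 16.00 mm).

layer 27 (z = 2.7 mm)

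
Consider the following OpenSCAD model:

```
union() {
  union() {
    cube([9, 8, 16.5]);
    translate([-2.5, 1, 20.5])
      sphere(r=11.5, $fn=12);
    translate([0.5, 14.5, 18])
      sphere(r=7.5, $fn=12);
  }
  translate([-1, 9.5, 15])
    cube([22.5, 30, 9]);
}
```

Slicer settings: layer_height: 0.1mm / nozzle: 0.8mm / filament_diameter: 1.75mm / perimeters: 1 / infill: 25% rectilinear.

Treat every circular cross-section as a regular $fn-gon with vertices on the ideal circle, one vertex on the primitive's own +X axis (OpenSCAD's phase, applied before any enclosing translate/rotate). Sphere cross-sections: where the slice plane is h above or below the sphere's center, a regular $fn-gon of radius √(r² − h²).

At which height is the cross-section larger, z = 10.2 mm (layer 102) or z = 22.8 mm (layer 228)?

Layer 102 (z = 10.2): the cube is present — its section is the full 9×8 rectangle (area 72.00 mm²); the sphere at (-2.5, 1): section is a regular 12-gon, circumradius = √(r²−h²) = √(11.5²−10.3²) = 5.115 (area = (12/2)·5.115²·sin(360°/12) = 78.48 mm²); the sphere at (0.5, 14.5) does not reach this height (|z−center|=7.800 > r=7.5); Combining (union): the regions partially overlap — summed areas 150.48 mm² minus the doubly-counted overlap 10.15 mm² gives 140.33 mm² — area = 140.33 mm²; the cube at (-1, 9.5) does not reach this height (z outside [15, 24]); Combining (union): only the result so far is present, so the union is just that shape — area = 140.33 mm². So its area = 140.33 mm². Layer 228 (z = 22.8): the cube is not intersected at this z (z outside [0, 16.5]); the r=11.5 sphere at (-2.5, 1) slices to a regular 12-gon of circumradius 11.268 (√(r²−h²) with h=2.3 from center) (area = (12/2)·11.268²·sin(360°/12) = 380.88 mm²); the r=7.5 sphere at (0.5, 14.5) contributes a regular 12-gon of circumradius √(7.5²−4.8²) = 5.763 (area = (12/2)·5.763²·sin(360°/12) = 99.63 mm²); Merging all regions: the regions partially overlap — summed areas 480.51 mm² minus the doubly-counted overlap 16.78 mm² gives 463.73 mm² — area = 463.73 mm²; the cube at (-1, 9.5) (footprint 22.5×30) is included at this height (area 675.00 mm²); Combining (union): the regions partially overlap — summed areas 1138.73 mm² minus the doubly-counted overlap 64.83 mm² gives 1073.90 mm² — area = 1073.90 mm². So its area = 1073.90 mm². Layer 228 is larger (1073.90 vs 140.33 mm²).

layer 228 (z = 22.8 mm)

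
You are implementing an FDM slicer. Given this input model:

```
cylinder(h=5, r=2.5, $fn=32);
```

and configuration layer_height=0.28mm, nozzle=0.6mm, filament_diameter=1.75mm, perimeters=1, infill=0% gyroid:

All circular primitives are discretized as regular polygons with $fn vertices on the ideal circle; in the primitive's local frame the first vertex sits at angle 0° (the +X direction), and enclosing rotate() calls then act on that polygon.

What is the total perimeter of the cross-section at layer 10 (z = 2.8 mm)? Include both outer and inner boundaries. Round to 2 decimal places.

15.68 mm

At z = 2.8 mm: the r=2.5 cylinder gives a regular 32-gon of circumradius 2.5 (constant along its height) (perimeter = 2·32·2.500·sin(180°/32) = 15.68 mm). Overall, the cross-section is a single solid region. Total boundary length (outer) = 15.68 mm.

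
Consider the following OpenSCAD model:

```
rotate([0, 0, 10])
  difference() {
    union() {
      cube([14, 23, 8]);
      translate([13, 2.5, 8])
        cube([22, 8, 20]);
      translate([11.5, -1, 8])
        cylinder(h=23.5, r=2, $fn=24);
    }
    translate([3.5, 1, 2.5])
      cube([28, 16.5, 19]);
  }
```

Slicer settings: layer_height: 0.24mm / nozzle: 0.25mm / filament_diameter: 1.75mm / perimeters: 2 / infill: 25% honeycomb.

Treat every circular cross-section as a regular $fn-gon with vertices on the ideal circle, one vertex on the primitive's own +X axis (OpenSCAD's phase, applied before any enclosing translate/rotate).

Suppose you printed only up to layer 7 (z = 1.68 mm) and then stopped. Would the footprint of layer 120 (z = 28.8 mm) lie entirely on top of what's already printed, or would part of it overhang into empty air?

Compare the two slices. At z = 1.68: the 14×23 cube contributes its full rectangle (area 322.00 mm²); the cube at (13, 2.5) is not intersected at this z (z outside [8, 28]); the cylinder at (11.5, -1) is absent (z outside [8, 31.5]); Merging all regions: only the 14×23 cube is present, so the union is just that shape — area = 322.00 mm²; the cube at (3.5, 1) does not reach this height (z outside [2.5, 21.5]); Subtracting the remaining from the first: none of the subtracted shapes is present at this height, so the result so far is unchanged — area = 322.00 mm²; (whole slice rotated 10° about Z — lengths, areas and connectivity unchanged). At z = 28.8: the cube is not intersected at this z (z outside [0, 8]); the cube at (13, 2.5) does not reach this height (z outside [8, 28]); the cylinder at (11.5, -1): section is a regular 24-gon, circumradius r=2 (area = (24/2)·2.000²·sin(360°/24) = 12.42 mm²); Merging all regions: only the r=2 cylinder at (11.5, -1) is present, so the union is just that shape — area = 12.42 mm²; the cube at (3.5, 1) is not intersected at this z (z outside [2.5, 21.5]); After the difference (first − rest): none of the subtracted shapes is present at this height, so that combined region is unchanged — area = 12.42 mm²; (whole slice rotated 10° about Z — lengths, areas and connectivity unchanged). Checking containment: at z = 28.8 the cross-section extends beyond the z = 1.68 cross-section by about 10.01 mm².

part overhangs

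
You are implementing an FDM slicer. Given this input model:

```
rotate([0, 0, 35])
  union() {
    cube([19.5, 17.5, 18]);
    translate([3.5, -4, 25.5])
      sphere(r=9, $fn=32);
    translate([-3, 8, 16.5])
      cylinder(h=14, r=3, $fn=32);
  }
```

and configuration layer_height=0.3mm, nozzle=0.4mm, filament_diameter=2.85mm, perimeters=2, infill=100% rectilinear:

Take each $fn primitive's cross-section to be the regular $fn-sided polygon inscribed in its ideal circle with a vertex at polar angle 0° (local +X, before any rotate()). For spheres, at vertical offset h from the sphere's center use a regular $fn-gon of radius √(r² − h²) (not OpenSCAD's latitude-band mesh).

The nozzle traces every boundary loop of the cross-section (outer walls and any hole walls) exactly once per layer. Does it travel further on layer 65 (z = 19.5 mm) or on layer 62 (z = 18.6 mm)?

layer 65 (z = 19.5 mm)

Layer 65 (z = 19.5): the cube does not reach this height (z outside [0, 18]); the r=9 sphere at (3.5, -4) slices to a regular 32-gon of circumradius 6.708 (√(r²−h²) with h=6 from center) (perimeter = 2·32·6.708·sin(180°/32) = 42.08 mm); the r=3 cylinder at (-3, 8) contributes a regular 32-gon of circumradius 3 (perimeter = 2·32·3.000·sin(180°/32) = 18.82 mm); Combining (union): the 2 present regions are separate (no shared area or edge), so areas and boundary lengths simply add and each stays a separate island — boundary = 60.90 mm; (rotated 35° about Z; rotation is an isometry so areas/perimeters/island counts are preserved). So its perimeter = 60.90 mm. Layer 62 (z = 18.6): the cube is not intersected at this z (z outside [0, 18]); the sphere at (3.5, -4): section is a regular 32-gon, circumradius = √(r²−h²) = √(9²−6.9²) = 5.778 (perimeter = 2·32·5.778·sin(180°/32) = 36.25 mm); the r=3 cylinder at (-3, 8) contributes a regular 32-gon of circumradius 3 (perimeter = 2·32·3.000·sin(180°/32) = 18.82 mm); Taking the union: the 2 present regions are separate (no shared area or edge), so areas and boundary lengths simply add and each stays a separate island — boundary = 55.07 mm; (rotated 35° about Z; rotation is an isometry so areas/perimeters/island counts are preserved). So its perimeter = 55.07 mm. Layer 65 is larger (60.90 vs 55.07 mm).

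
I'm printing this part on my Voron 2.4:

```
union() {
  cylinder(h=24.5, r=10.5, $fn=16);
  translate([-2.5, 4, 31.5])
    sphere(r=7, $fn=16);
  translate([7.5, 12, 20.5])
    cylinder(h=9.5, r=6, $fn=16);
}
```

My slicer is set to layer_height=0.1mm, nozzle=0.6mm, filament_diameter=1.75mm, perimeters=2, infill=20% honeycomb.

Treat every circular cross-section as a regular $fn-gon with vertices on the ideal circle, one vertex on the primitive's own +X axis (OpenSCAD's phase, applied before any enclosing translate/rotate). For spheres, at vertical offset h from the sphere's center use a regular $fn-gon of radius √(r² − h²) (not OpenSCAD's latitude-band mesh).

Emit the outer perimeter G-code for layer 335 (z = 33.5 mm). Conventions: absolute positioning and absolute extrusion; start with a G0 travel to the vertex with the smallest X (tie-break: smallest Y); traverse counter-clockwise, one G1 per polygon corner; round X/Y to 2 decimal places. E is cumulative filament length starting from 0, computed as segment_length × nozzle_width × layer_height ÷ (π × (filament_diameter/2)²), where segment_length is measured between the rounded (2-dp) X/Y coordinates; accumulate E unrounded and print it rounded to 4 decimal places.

At z = 33.5 mm: the cylinder does not reach this height (z outside [0, 24.5]); the r=7 sphere at (-2.5, 4) contributes a regular 16-gon of circumradius √(7²−2²) = 6.708; the cylinder at (7.5, 12) is absent (z outside [20.5, 30]); Merging all regions: only the r=7 sphere at (-2.5, 4) is present, so the union is just that shape — 1 connected region. The outline is a single polygon with 16 vertices. Extrusion per mm of travel: 0.6 × 0.1 / (π × 0.875²) = 0.024945. Accumulating E over each segment gives final E = 1.0448.

G0 X-9.21 Y4.00 Z33.50
G1 X-8.70 Y1.43 E0.0654
G1 X-7.24 Y-0.74 E0.1306
G1 X-5.07 Y-2.20 E0.1958
G1 X-2.50 Y-2.71 E0.2612
G1 X0.07 Y-2.20 E0.3266
G1 X2.24 Y-0.74 E0.3918
G1 X3.70 Y1.43 E0.4570
G1 X4.21 Y4.00 E0.5224
G1 X3.70 Y6.57 E0.5878
G1 X2.24 Y8.74 E0.6530
G1 X0.07 Y10.20 E0.7182
G1 X-2.50 Y10.71 E0.7836
G1 X-5.07 Y10.20 E0.8490
G1 X-7.24 Y8.74 E0.9142
G1 X-8.70 Y6.57 E0.9795
G1 X-9.21 Y4.00 E1.0448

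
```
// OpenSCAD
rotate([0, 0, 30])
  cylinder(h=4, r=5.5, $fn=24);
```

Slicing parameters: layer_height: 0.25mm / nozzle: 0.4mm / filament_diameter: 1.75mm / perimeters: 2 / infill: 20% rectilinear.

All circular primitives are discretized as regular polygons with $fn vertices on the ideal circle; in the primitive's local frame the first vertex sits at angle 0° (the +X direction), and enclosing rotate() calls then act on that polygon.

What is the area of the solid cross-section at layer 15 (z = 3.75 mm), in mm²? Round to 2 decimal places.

At z = 3.75 mm: the r=5.5 cylinder contributes a regular 24-gon of circumradius 5.5 (area = (24/2)·5.500²·sin(360°/24) = 93.95 mm²); (rotated 30° about Z; rotation is an isometry so areas/perimeters/island counts are preserved). Overall, the cross-section is a single solid region. Net area = 93.95 mm².

93.95 mm²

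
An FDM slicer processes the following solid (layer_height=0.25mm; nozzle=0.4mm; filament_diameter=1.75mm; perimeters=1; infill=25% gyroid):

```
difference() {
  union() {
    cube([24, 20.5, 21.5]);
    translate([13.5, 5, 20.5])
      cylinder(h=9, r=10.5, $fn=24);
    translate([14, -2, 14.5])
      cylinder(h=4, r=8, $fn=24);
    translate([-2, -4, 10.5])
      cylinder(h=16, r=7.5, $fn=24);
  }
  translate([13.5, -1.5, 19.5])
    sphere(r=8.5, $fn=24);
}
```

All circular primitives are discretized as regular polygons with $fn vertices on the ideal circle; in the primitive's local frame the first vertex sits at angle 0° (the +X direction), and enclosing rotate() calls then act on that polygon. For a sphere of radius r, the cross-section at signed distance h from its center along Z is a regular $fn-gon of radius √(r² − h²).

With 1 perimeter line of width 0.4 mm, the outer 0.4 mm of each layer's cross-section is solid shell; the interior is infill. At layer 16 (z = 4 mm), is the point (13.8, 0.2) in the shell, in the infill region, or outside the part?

shell

At z = 4 mm: the cube (footprint 24×20.5) is included at this height; the cylinder at (13.5, 5) does not reach this height (z outside [20.5, 29.5]); the cylinder at (14, -2) is not intersected at this z (z outside [14.5, 18.5]); the cylinder at (-2, -4) is absent (z outside [10.5, 26.5]); Taking the union: only the 24×20.5 cube is present, so the union is just that shape — 1 connected region; the sphere at (13.5, -1.5) is absent (|z−center|=15.500 > r=8.5); After the difference (first − rest): none of the subtracted shapes is present at this height, so that combined region is unchanged — 1 connected region. Overall, the cross-section is a single solid region. The nearest boundary edge runs (0.00, 0.00)→(24.00, 0.00); distance from the point to it = 0.20 mm. The point is inside the cross-section, 0.20 mm from the nearest boundary — within the 0.4 mm shell band (1 × 0.4).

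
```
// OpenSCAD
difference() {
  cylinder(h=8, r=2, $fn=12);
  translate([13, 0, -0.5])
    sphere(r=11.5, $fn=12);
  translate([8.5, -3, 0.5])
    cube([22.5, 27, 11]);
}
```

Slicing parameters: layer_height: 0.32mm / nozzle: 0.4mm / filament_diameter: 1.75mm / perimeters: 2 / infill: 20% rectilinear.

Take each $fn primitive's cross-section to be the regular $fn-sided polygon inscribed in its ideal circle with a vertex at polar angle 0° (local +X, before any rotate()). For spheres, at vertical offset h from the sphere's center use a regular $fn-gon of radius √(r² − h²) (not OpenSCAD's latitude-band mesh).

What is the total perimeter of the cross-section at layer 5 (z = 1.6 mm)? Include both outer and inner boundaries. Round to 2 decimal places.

At z = 1.6 mm: the cylinder: section is a regular 12-gon, circumradius r=2 (perimeter = 2·12·2.000·sin(180°/12) = 12.42 mm); the r=11.5 sphere at (13, 0) contributes a regular 12-gon of circumradius √(11.5²−2.1²) = 11.307 (perimeter = 2·12·11.307·sin(180°/12) = 70.23 mm); the cube at (8.5, -3) (footprint 22.5×27) is included at this height (perimeter 99.00 mm); Taking the first minus the rest: starting from the r=2 cylinder, the r=11.5 sphere at (13, 0) partially overlaps it — only the 0.18 mm² overlap (of its 383.52 mm²) is removed, clipping the outline; the 22.5×27 cube at (8.5, -3) misses the remaining region (no effect) — boundary = 12.42 mm. Overall, the cross-section is a single solid region. Total boundary length (outer) = 12.42 mm.

12.42 mm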